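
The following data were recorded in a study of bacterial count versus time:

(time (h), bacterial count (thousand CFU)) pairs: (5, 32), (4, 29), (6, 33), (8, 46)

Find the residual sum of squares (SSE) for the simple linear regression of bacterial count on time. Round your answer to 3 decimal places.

n = 4, Σx = 23, Σy = 140, Σxy = 842, Σx² = 141, Σy² = 5070
Sxx = Σx² − (Σx)²/n = 141 − 132.25 = 8.75
Sxy = Σxy − (Σx)(Σy)/n = 842 − 805 = 37
Syy = Σy² − (Σy)²/n = 5070 − 4900 = 170
b = Sxy/Sxx = 37/8.75 = 4.228571
SSE = Syy − b·Sxy = 170 − 4.228571·37 = 13.542857

13.543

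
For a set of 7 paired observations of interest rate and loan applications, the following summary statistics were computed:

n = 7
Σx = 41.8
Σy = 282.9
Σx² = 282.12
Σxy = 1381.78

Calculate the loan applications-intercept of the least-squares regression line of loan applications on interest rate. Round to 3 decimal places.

96.895

Sxx = Σx² − (Σx)²/n = 282.12 − 249.605714 = 32.514286
Sxy = Σxy − (Σx)(Σy)/n = 1381.78 − 1689.317143 = -307.537143
b = Sxy/Sxx = -307.537143/32.514286 = -9.458524
a = ȳ − b·x̄ = 40.414286 − (-9.458524)·5.971429 = 96.895185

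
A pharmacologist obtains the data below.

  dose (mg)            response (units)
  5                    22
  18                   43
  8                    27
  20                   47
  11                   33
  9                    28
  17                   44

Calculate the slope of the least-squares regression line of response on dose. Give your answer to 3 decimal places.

1.697

n = 7, Σx = 88, Σy = 244, Σxy = 3403, Σx² = 1304
Sxx = Σx² − (Σx)²/n = 1304 − 1106.285714 = 197.714286
Sxy = Σxy − (Σx)(Σy)/n = 3403 − 3067.428571 = 335.571429
b = Sxy/Sxx = 335.571429/197.714286 = 1.697254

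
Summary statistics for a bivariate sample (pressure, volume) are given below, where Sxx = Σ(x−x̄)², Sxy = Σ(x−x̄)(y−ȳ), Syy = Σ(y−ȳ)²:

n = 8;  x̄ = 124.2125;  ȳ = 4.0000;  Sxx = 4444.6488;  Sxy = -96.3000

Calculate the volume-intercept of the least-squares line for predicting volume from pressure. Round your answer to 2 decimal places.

6.69

b = Sxy/Sxx = -96.3/4444.6488 = -0.021667
a = ȳ − b·x̄ = 4 − (-0.021667)·124.2125 = 6.691251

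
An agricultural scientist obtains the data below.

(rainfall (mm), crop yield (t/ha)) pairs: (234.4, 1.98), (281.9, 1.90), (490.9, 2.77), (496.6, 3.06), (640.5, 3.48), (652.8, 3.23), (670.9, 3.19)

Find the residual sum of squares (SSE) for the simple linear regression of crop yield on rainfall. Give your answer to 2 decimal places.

n = 7, Σx = 3468, Σy = 19.61, Σxy = 10356.766, Σx² = 1908500.24, Σy² = 57.2863
Sxx = Σx² − (Σx)²/n = 1908500.24 − 1718146.285714 = 190353.954286
Sxy = Σxy − (Σx)(Σy)/n = 10356.766 − 9715.354286 = 641.411714
Syy = Σy² − (Σy)²/n = 57.2863 − 54.936014 = 2.350286
b = Sxy/Sxx = 641.411714/190353.954286 = 0.003370
SSE = Syy − b·Sxy = 2.350286 − 0.003370·641.411714 = 0.189002

0.19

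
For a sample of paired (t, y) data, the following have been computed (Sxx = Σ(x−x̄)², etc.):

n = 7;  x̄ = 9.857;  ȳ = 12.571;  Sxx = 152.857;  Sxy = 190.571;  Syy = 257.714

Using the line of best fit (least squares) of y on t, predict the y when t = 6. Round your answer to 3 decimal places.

b = Sxy/Sxx = 190.571/152.857 = 1.246727
a = ȳ − b·x̄ = 12.571 − 1.246727·9.857 = 0.282009
ŷ(6) = a + b·6 = 0.282009 + 1.246727·6 = 7.762373

7.762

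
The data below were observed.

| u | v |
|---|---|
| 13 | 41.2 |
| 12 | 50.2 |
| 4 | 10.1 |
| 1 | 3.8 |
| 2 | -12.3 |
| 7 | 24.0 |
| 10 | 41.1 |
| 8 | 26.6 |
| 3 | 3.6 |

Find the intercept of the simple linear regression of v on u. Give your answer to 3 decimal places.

-9.200

n = 9, Σx = 60, Σy = 188.3, Σxy = 1960.2, Σx² = 556
Sxx = Σx² − (Σx)²/n = 556 − 400 = 156
Sxy = Σxy − (Σx)(Σy)/n = 1960.2 − 1255.333333 = 704.866667
b = Sxy/Sxx = 704.866667/156 = 4.518376
a = ȳ − b·x̄ = 20.922222 − 4.518376·6.666667 = -9.200285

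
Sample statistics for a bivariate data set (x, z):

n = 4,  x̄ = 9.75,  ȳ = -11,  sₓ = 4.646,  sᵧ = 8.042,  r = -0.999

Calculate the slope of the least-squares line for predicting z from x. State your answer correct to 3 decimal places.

b = r · sᵧ/sₓ = -0.999 · 8.042/4.646 = -1.729220

-1.729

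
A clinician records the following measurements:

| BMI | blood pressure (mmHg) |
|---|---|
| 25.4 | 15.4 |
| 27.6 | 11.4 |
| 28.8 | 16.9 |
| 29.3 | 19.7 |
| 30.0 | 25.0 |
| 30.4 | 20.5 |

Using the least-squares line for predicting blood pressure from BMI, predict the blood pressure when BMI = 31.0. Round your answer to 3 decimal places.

22.452

n = 6, Σx = 171.5, Σy = 108.9, Σxy = 3142.93, Σx² = 4919.01
Sxx = Σx² − (Σx)²/n = 4919.01 − 4902.041667 = 16.968333
Sxy = Σxy − (Σx)(Σy)/n = 3142.93 − 3112.725 = 30.205
b = Sxy/Sxx = 30.205/16.968333 = 1.780081
a = ȳ − b·x̄ = 18.15 − 1.780081·28.583333 = -32.730635
ŷ(31.0) = a + b·31.0 = -32.730635 + 1.780081·31 = 22.451861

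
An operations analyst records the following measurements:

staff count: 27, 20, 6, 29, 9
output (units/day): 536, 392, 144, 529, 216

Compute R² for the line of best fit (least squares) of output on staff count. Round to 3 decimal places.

0.992

n = 5, Σx = 91, Σy = 1817, Σxy = 40461, Σx² = 2087, Σy² = 788193
Sxx = Σx² − (Σx)²/n = 2087 − 1656.2 = 430.8
Sxy = Σxy − (Σx)(Σy)/n = 40461 − 33069.4 = 7391.6
Syy = Σy² − (Σy)²/n = 788193 − 660297.8 = 127895.2
R² = Sxy²/(Sxx·Syy) = (7391.6)²/(430.8·127895.2) = 0.991624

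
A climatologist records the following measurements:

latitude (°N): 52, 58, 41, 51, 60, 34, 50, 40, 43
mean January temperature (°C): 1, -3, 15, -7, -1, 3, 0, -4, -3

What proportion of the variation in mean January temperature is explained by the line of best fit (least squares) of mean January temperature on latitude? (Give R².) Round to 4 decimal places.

n = 9, Σx = 429, Σy = 1, Σxy = -111, Σx² = 21055, Σy² = 319
Sxx = Σx² − (Σx)²/n = 21055 − 20449 = 606
Sxy = Σxy − (Σx)(Σy)/n = -111 − 47.666667 = -158.666667
Syy = Σy² − (Σy)²/n = 319 − 0.111111 = 318.888889
R² = Sxy²/(Sxx·Syy) = (-158.666667)²/(606·318.888889) = 0.130274

0.1303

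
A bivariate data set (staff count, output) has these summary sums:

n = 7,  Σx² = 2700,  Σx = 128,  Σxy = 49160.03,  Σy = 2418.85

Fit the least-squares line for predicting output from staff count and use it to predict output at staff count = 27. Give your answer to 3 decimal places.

465.068

Sxx = Σx² − (Σx)²/n = 2700 − 2340.571429 = 359.428571
Sxy = Σxy − (Σx)(Σy)/n = 49160.03 − 44230.4 = 4929.63
b = Sxy/Sxx = 4929.63/359.428571 = 13.715187
a = ȳ − b·x̄ = 345.55 − 13.715187·18.285714 = 94.758013
ŷ(27) = a + b·27 = 94.758013 + 13.715187·27 = 465.068056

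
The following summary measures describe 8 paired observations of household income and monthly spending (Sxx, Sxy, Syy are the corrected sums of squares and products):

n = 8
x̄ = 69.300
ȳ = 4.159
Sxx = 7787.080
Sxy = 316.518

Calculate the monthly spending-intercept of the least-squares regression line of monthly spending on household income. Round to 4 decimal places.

b = Sxy/Sxx = 316.518/7787.08 = 0.040647
a = ȳ − b·x̄ = 4.159 − 0.040647·69.3 = 1.342194

1.3422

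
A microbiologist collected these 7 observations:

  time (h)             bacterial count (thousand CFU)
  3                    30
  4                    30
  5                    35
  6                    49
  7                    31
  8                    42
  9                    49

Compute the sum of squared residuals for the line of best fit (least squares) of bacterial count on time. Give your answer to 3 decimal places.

n = 7, Σx = 42, Σy = 266, Σxy = 1673, Σx² = 280, Σy² = 10552
Sxx = Σx² − (Σx)²/n = 280 − 252 = 28
Sxy = Σxy − (Σx)(Σy)/n = 1673 − 1596 = 77
Syy = Σy² − (Σy)²/n = 10552 − 10108 = 444
b = Sxy/Sxx = 77/28 = 2.75
SSE = Syy − b·Sxy = 444 − 2.75·77 = 232.25

232.250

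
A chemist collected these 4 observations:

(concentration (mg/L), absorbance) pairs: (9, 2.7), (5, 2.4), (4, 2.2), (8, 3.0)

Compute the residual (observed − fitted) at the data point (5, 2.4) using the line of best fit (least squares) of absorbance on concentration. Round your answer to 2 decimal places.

n = 4, Σx = 26, Σy = 10.3, Σxy = 69.1, Σx² = 186
Sxx = Σx² − (Σx)²/n = 186 − 169 = 17
Sxy = Σxy − (Σx)(Σy)/n = 69.1 − 66.95 = 2.15
b = Sxy/Sxx = 2.15/17 = 0.126471
a = ȳ − b·x̄ = 2.575 − 0.126471·6.5 = 1.752941
ŷ(5) = 1.752941 + 0.126471·5 = 2.385294
residual = y − ŷ = 2.4 − 2.385294 = 0.014706

0.01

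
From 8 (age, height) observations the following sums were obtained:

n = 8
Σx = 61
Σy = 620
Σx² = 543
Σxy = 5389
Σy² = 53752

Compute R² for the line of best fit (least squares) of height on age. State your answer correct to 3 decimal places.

0.985

Sxx = Σx² − (Σx)²/n = 543 − 465.125 = 77.875
Sxy = Σxy − (Σx)(Σy)/n = 5389 − 4727.5 = 661.5
Syy = Σy² − (Σy)²/n = 53752 − 48050 = 5702
R² = Sxy²/(Sxx·Syy) = (661.5)²/(77.875·5702) = 0.985450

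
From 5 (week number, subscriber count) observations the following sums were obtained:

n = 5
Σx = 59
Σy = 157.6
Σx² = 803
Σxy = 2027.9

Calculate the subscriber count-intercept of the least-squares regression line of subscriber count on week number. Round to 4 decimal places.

12.9339

Sxx = Σx² − (Σx)²/n = 803 − 696.2 = 106.8
Sxy = Σxy − (Σx)(Σy)/n = 2027.9 − 1859.68 = 168.22
b = Sxy/Sxx = 168.22/106.8 = 1.575094
a = ȳ − b·x̄ = 31.52 − 1.575094·11.8 = 12.933895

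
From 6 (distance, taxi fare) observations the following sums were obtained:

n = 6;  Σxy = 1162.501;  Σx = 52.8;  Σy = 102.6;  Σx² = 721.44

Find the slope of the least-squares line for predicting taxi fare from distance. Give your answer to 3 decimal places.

Sxx = Σx² − (Σx)²/n = 721.44 − 464.64 = 256.8
Sxy = Σxy − (Σx)(Σy)/n = 1162.501 − 902.88 = 259.621
b = Sxy/Sxx = 259.621/256.8 = 1.010985

1.011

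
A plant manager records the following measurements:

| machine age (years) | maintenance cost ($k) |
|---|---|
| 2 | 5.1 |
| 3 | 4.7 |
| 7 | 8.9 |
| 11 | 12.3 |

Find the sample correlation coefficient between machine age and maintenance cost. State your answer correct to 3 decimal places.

0.989

n = 4, Σx = 23, Σy = 31, Σxy = 221.9, Σx² = 183, Σy² = 278.6
Sxx = Σx² − (Σx)²/n = 183 − 132.25 = 50.75
Sxy = Σxy − (Σx)(Σy)/n = 221.9 − 178.25 = 43.65
Syy = Σy² − (Σy)²/n = 278.6 − 240.25 = 38.35
r = Sxy/√(Sxx·Syy) = 43.65/√(1946.2625) = 43.65/44.116465 = 0.989427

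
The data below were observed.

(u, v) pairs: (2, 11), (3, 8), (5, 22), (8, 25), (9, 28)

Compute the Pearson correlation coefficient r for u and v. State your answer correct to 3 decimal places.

0.934

n = 5, Σx = 27, Σy = 94, Σxy = 608, Σx² = 183, Σy² = 2078
Sxx = Σx² − (Σx)²/n = 183 − 145.8 = 37.2
Sxy = Σxy − (Σx)(Σy)/n = 608 − 507.6 = 100.4
Syy = Σy² − (Σy)²/n = 2078 − 1767.2 = 310.8
r = Sxy/√(Sxx·Syy) = 100.4/√(11561.76) = 100.4/107.525625 = 0.933731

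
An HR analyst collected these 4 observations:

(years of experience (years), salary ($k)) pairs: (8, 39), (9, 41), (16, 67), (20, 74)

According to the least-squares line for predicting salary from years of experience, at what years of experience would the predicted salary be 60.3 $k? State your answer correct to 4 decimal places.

n = 4, Σx = 53, Σy = 221, Σxy = 3233, Σx² = 801
Sxx = Σx² − (Σx)²/n = 801 − 702.25 = 98.75
Sxy = Σxy − (Σx)(Σy)/n = 3233 − 2928.25 = 304.75
b = Sxy/Sxx = 304.75/98.75 = 3.086076
a = ȳ − b·x̄ = 55.25 − 3.086076·13.25 = 14.359494
Set a + b·x = 60.3: x = (60.3 − 14.359494) / 3.086076 = 14.886382

14.8864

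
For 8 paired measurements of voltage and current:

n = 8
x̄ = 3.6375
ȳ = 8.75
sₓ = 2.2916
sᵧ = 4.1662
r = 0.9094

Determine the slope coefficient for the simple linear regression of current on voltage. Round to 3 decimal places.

1.653

b = r · sᵧ/sₓ = 0.9094 · 4.1662/2.2916 = 1.653317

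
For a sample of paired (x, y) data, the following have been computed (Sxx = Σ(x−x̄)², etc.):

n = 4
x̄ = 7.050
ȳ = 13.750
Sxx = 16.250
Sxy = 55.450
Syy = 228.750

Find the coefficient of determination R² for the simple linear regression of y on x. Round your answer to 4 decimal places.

R² = Sxy²/(Sxx·Syy) = (55.45)²/(16.25·228.75) = 0.827158

0.8272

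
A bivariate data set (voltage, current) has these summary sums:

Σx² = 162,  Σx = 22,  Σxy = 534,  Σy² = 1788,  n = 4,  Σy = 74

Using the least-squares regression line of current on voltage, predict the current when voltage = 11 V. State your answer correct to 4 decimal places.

35.5366

Sxx = Σx² − (Σx)²/n = 162 − 121 = 41
Sxy = Σxy − (Σx)(Σy)/n = 534 − 407 = 127
b = Sxy/Sxx = 127/41 = 3.097561
a = ȳ − b·x̄ = 18.5 − 3.097561·5.5 = 1.463415
ŷ(11) = a + b·11 = 1.463415 + 3.097561·11 = 35.536585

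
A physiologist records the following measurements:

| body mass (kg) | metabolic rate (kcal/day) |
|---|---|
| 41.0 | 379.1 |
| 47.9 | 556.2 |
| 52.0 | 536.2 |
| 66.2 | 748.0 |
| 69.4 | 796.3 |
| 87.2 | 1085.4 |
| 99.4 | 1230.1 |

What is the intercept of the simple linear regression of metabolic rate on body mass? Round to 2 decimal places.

-186.75

n = 7, Σx = 463.1, Σy = 5331.3, Σxy = 391767.12, Σx² = 33362.41
Sxx = Σx² − (Σx)²/n = 33362.41 − 30637.372857 = 2725.037143
Sxy = Σxy − (Σx)(Σy)/n = 391767.12 − 352703.575714 = 39063.544286
b = Sxy/Sxx = 39063.544286/2725.037143 = 14.335050
a = ȳ − b·x̄ = 761.614286 − 14.335050·66.157143 = -186.751679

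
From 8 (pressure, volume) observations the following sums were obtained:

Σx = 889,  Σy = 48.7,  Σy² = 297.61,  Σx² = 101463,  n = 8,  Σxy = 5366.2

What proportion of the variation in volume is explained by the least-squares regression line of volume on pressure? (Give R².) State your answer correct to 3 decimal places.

0.677

Sxx = Σx² − (Σx)²/n = 101463 − 98790.125 = 2672.875
Sxy = Σxy − (Σx)(Σy)/n = 5366.2 − 5411.7875 = -45.5875
Syy = Σy² − (Σy)²/n = 297.61 − 296.46125 = 1.14875
R² = Sxy²/(Sxx·Syy) = (-45.5875)²/(2672.875·1.14875) = 0.676842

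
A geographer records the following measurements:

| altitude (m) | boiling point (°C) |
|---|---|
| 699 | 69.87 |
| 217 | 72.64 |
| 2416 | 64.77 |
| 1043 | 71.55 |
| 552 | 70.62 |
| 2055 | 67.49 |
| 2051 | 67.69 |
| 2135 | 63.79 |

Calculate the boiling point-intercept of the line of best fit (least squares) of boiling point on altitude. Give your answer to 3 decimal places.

73.199

n = 8, Σx = 11168, Σy = 548.42, Σxy = 748411.01, Σx² = 20753150
Sxx = Σx² − (Σx)²/n = 20753150 − 15590528 = 5162622
Sxy = Σxy − (Σx)(Σy)/n = 748411.01 − 765594.32 = -17183.31
b = Sxy/Sxx = -17183.31/5162622 = -0.003328
a = ȳ − b·x̄ = 68.5525 − (-0.003328)·1396 = 73.198957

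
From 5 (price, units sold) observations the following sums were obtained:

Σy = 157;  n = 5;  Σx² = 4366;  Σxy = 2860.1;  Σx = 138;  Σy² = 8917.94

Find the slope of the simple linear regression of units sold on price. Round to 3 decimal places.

Sxx = Σx² − (Σx)²/n = 4366 − 3808.8 = 557.2
Sxy = Σxy − (Σx)(Σy)/n = 2860.1 − 4333.2 = -1473.1
b = Sxy/Sxx = -1473.1/557.2 = -2.643754

-2.644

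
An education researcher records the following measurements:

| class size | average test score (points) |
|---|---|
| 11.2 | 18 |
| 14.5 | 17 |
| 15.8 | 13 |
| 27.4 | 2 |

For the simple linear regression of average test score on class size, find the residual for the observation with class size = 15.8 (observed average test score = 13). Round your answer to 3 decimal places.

n = 4, Σx = 68.9, Σy = 50, Σxy = 708.3, Σx² = 1336.09
Sxx = Σx² − (Σx)²/n = 1336.09 − 1186.8025 = 149.2875
Sxy = Σxy − (Σx)(Σy)/n = 708.3 − 861.25 = -152.95
b = Sxy/Sxx = -152.95/149.2875 = -1.024533
a = ȳ − b·x̄ = 12.5 − (-1.024533)·17.225 = 30.147584
ŷ(15.8) = 30.147584 + (-1.024533)·15.8 = 13.959960
residual = y − ŷ = 13 − 13.959960 = -0.959960

-0.960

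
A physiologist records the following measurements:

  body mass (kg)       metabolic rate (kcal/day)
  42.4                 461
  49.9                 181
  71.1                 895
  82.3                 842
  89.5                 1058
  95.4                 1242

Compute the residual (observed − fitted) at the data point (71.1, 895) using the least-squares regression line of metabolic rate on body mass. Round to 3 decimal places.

n = 6, Σx = 430.6, Σy = 4679, Σxy = 374687.2, Σx² = 33227.68
Sxx = Σx² − (Σx)²/n = 33227.68 − 30902.726667 = 2324.953333
Sxy = Σxy − (Σx)(Σy)/n = 374687.2 − 335796.233333 = 38890.966667
b = Sxy/Sxx = 38890.966667/2324.953333 = 16.727633
a = ȳ − b·x̄ = 779.833333 − 16.727633·71.766667 = -420.653146
ŷ(71.1) = -420.653146 + 16.727633·71.1 = 768.681578
residual = y − ŷ = 895 − 768.681578 = 126.318422

126.318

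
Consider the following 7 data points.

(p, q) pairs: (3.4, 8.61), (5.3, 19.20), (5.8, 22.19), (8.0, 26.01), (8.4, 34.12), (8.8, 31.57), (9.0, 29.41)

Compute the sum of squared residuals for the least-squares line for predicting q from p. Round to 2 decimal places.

n = 7, Σx = 48.7, Σy = 171.11, Σxy = 1296.93, Σx² = 366.29, Σy² = 4637.4757
Sxx = Σx² − (Σx)²/n = 366.29 − 338.812857 = 27.477143
Sxy = Σxy − (Σx)(Σy)/n = 1296.93 − 1190.436714 = 106.493286
Syy = Σy² − (Σy)²/n = 4637.4757 − 4182.661729 = 454.813971
b = Sxy/Sxx = 106.493286/27.477143 = 3.875704
SSE = Syy − b·Sxy = 454.813971 − 3.875704·106.493286 = 42.077467

42.08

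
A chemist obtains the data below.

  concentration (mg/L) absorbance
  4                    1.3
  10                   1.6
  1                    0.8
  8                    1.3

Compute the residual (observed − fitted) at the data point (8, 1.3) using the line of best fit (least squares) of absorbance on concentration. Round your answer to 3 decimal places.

n = 4, Σx = 23, Σy = 5, Σxy = 32.4, Σx² = 181
Sxx = Σx² − (Σx)²/n = 181 − 132.25 = 48.75
Sxy = Σxy − (Σx)(Σy)/n = 32.4 − 28.75 = 3.65
b = Sxy/Sxx = 3.65/48.75 = 0.074872
a = ȳ − b·x̄ = 1.25 − 0.074872·5.75 = 0.819487
ŷ(8) = 0.819487 + 0.074872·8 = 1.418462
residual = y − ŷ = 1.3 − 1.418462 = -0.118462

-0.118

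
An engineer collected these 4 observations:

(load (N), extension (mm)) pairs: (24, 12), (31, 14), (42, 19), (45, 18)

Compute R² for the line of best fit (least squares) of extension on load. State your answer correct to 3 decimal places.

n = 4, Σx = 142, Σy = 63, Σxy = 2330, Σx² = 5326, Σy² = 1025
Sxx = Σx² − (Σx)²/n = 5326 − 5041 = 285
Sxy = Σxy − (Σx)(Σy)/n = 2330 − 2236.5 = 93.5
Syy = Σy² − (Σy)²/n = 1025 − 992.25 = 32.75
R² = Sxy²/(Sxx·Syy) = (93.5)²/(285·32.75) = 0.936628

0.937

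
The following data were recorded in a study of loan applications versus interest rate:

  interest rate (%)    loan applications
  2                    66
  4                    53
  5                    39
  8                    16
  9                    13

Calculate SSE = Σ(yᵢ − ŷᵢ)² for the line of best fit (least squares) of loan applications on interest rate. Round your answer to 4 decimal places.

n = 5, Σx = 28, Σy = 187, Σxy = 784, Σx² = 190, Σy² = 9111
Sxx = Σx² − (Σx)²/n = 190 − 156.8 = 33.2
Sxy = Σxy − (Σx)(Σy)/n = 784 − 1047.2 = -263.2
Syy = Σy² − (Σy)²/n = 9111 − 6993.8 = 2117.2
b = Sxy/Sxx = -263.2/33.2 = -7.927711
SSE = Syy − b·Sxy = 2117.2 − (-7.927711)·(-263.2) = 30.626506

30.6265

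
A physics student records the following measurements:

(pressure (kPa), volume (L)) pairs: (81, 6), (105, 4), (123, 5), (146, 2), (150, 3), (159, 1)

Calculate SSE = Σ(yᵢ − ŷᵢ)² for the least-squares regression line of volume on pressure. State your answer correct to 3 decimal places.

n = 6, Σx = 764, Σy = 21, Σxy = 2422, Σx² = 101812, Σy² = 91
Sxx = Σx² − (Σx)²/n = 101812 − 97282.666667 = 4529.333333
Sxy = Σxy − (Σx)(Σy)/n = 2422 − 2674 = -252
Syy = Σy² − (Σy)²/n = 91 − 73.5 = 17.5
b = Sxy/Sxx = -252/4529.333333 = -0.055637
SSE = Syy − b·Sxy = 17.5 − (-0.055637)·(-252) = 3.479394

3.479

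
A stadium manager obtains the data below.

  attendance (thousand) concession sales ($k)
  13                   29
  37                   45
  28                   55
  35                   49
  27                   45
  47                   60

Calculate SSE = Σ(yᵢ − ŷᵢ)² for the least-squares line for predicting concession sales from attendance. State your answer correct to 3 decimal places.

n = 6, Σx = 187, Σy = 283, Σxy = 9332, Σx² = 6485, Σy² = 13917
Sxx = Σx² − (Σx)²/n = 6485 − 5828.166667 = 656.833333
Sxy = Σxy − (Σx)(Σy)/n = 9332 − 8820.166667 = 511.833333
Syy = Σy² − (Σy)²/n = 13917 − 13348.166667 = 568.833333
b = Sxy/Sxx = 511.833333/656.833333 = 0.779244
SSE = Syy − b·Sxy = 568.833333 − 0.779244·511.833333 = 169.990358

169.990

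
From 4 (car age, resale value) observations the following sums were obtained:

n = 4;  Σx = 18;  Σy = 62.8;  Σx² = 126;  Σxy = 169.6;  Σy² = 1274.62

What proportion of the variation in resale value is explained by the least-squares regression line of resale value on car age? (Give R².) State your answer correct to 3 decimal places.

0.983

Sxx = Σx² − (Σx)²/n = 126 − 81 = 45
Sxy = Σxy − (Σx)(Σy)/n = 169.6 − 282.6 = -113
Syy = Σy² − (Σy)²/n = 1274.62 − 985.96 = 288.66
R² = Sxy²/(Sxx·Syy) = (-113)²/(45·288.66) = 0.983010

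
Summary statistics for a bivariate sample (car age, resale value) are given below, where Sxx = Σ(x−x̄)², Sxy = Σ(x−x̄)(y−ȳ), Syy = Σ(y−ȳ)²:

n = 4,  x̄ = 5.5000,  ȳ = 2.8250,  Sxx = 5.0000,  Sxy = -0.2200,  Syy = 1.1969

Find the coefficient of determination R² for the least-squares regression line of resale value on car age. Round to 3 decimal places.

0.008

R² = Sxy²/(Sxx·Syy) = (-0.22)²/(5·1.1969) = 0.008088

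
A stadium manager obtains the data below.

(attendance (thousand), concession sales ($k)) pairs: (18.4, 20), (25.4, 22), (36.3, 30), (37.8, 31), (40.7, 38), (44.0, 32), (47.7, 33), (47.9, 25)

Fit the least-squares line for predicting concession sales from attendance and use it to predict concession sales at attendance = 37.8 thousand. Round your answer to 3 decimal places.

29.080

n = 8, Σx = 298.2, Σy = 231, Σxy = 8913.8, Σx² = 11892.44
Sxx = Σx² − (Σx)²/n = 11892.44 − 11115.405 = 777.035
Sxy = Σxy − (Σx)(Σy)/n = 8913.8 − 8610.525 = 303.275
b = Sxy/Sxx = 303.275/777.035 = 0.390298
a = ȳ − b·x̄ = 28.875 − 0.390298·37.275 = 14.326652
ŷ(37.8) = a + b·37.8 = 14.326652 + 0.390298·37.8 = 29.079906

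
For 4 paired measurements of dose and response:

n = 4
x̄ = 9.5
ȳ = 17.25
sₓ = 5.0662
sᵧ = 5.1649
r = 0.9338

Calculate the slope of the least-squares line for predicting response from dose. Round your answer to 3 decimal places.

0.952

b = r · sᵧ/sₓ = 0.9338 · 5.1649/5.0662 = 0.951992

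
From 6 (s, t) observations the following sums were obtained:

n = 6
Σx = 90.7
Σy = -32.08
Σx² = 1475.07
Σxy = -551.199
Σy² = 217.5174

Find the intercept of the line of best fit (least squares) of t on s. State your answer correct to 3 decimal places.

Sxx = Σx² − (Σx)²/n = 1475.07 − 1371.081667 = 103.988333
Sxy = Σxy − (Σx)(Σy)/n = -551.199 − (-484.942667) = -66.256333
b = Sxy/Sxx = -66.256333/103.988333 = -0.637152
a = ȳ − b·x̄ = -5.346667 − (-0.637152)·15.116667 = 4.284942

4.285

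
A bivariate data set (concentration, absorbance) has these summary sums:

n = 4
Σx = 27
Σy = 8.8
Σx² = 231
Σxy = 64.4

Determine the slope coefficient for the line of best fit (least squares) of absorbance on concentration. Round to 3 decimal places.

0.103

Sxx = Σx² − (Σx)²/n = 231 − 182.25 = 48.75
Sxy = Σxy − (Σx)(Σy)/n = 64.4 − 59.4 = 5
b = Sxy/Sxx = 5/48.75 = 0.102564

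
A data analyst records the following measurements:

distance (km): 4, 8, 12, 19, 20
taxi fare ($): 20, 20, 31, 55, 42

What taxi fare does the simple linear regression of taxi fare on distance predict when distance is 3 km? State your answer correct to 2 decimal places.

14.51

n = 5, Σx = 63, Σy = 168, Σxy = 2497, Σx² = 985
Sxx = Σx² − (Σx)²/n = 985 − 793.8 = 191.2
Sxy = Σxy − (Σx)(Σy)/n = 2497 − 2116.8 = 380.2
b = Sxy/Sxx = 380.2/191.2 = 1.988494
a = ȳ − b·x̄ = 33.6 − 1.988494·12.6 = 8.544979
ŷ(3) = a + b·3 = 8.544979 + 1.988494·3 = 14.510460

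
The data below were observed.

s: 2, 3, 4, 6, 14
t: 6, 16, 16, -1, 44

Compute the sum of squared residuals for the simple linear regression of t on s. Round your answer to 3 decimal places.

n = 5, Σx = 29, Σy = 81, Σxy = 734, Σx² = 261, Σy² = 2485
Sxx = Σx² − (Σx)²/n = 261 − 168.2 = 92.8
Sxy = Σxy − (Σx)(Σy)/n = 734 − 469.8 = 264.2
Syy = Σy² − (Σy)²/n = 2485 − 1312.2 = 1172.8
b = Sxy/Sxx = 264.2/92.8 = 2.846983
SSE = Syy − b·Sxy = 1172.8 − 2.846983·264.2 = 420.627155

420.627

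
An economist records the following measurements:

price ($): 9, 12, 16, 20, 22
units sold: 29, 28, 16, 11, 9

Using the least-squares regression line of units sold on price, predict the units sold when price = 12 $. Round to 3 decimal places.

n = 5, Σx = 79, Σy = 93, Σxy = 1271, Σx² = 1365
Sxx = Σx² − (Σx)²/n = 1365 − 1248.2 = 116.8
Sxy = Σxy − (Σx)(Σy)/n = 1271 − 1469.4 = -198.4
b = Sxy/Sxx = -198.4/116.8 = -1.698630
a = ȳ − b·x̄ = 18.6 − (-1.698630)·15.8 = 45.438356
ŷ(12) = a + b·12 = 45.438356 + (-1.698630)·12 = 25.054795

25.055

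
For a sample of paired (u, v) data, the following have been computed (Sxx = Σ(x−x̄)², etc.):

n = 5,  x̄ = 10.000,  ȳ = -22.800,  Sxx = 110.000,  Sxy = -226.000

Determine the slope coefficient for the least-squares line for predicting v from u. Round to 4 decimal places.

-2.0545

b = Sxy/Sxx = -226/110 = -2.054545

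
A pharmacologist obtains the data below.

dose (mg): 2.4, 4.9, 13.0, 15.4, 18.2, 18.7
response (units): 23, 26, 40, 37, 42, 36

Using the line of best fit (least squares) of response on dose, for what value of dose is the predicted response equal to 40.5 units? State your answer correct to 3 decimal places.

18.514

n = 6, Σx = 72.6, Σy = 204, Σxy = 2710, Σx² = 1116.86
Sxx = Σx² − (Σx)²/n = 1116.86 − 878.46 = 238.4
Sxy = Σxy − (Σx)(Σy)/n = 2710 − 2468.4 = 241.6
b = Sxy/Sxx = 241.6/238.4 = 1.013423
a = ȳ − b·x̄ = 34 − 1.013423·12.1 = 21.737584
Set a + b·x = 40.5: x = (40.5 − 21.737584) / 1.013423 = 18.513907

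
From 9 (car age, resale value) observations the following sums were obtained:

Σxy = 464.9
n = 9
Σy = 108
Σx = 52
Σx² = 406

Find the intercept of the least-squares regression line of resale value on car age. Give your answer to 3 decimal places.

20.709

Sxx = Σx² − (Σx)²/n = 406 − 300.444444 = 105.555556
Sxy = Σxy − (Σx)(Σy)/n = 464.9 − 624 = -159.1
b = Sxy/Sxx = -159.1/105.555556 = -1.507263
a = ȳ − b·x̄ = 12 − (-1.507263)·5.777778 = 20.708632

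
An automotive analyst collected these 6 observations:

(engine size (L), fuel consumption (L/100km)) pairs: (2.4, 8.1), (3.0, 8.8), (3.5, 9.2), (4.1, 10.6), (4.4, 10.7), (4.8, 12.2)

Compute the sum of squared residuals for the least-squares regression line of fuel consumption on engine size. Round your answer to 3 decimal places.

0.612

n = 6, Σx = 22.2, Σy = 59.6, Σxy = 227.14, Σx² = 86.22, Σy² = 603.38
Sxx = Σx² − (Σx)²/n = 86.22 − 82.14 = 4.08
Sxy = Σxy − (Σx)(Σy)/n = 227.14 − 220.52 = 6.62
Syy = Σy² − (Σy)²/n = 603.38 − 592.026667 = 11.353333
b = Sxy/Sxx = 6.62/4.08 = 1.622549
SSE = Syy − b·Sxy = 11.353333 − 1.622549·6.62 = 0.612059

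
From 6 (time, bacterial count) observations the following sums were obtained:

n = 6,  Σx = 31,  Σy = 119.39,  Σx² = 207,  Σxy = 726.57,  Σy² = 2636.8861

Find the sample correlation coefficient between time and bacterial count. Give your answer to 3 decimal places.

0.992

Sxx = Σx² − (Σx)²/n = 207 − 160.166667 = 46.833333
Sxy = Σxy − (Σx)(Σy)/n = 726.57 − 616.848333 = 109.721667
Syy = Σy² − (Σy)²/n = 2636.8861 − 2375.662017 = 261.224083
r = Sxy/√(Sxx·Syy) = 109.721667/√(12233.994569) = 109.721667/110.607389 = 0.991992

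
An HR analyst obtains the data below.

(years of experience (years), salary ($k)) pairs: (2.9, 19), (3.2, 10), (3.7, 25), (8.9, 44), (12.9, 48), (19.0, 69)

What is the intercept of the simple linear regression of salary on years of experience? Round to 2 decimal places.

8.49

n = 6, Σx = 50.6, Σy = 215, Σxy = 2501.4, Σx² = 638.96
Sxx = Σx² − (Σx)²/n = 638.96 − 426.726667 = 212.233333
Sxy = Σxy − (Σx)(Σy)/n = 2501.4 − 1813.166667 = 688.233333
b = Sxy/Sxx = 688.233333/212.233333 = 3.242815
a = ȳ − b·x̄ = 35.833333 − 3.242815·8.433333 = 8.485598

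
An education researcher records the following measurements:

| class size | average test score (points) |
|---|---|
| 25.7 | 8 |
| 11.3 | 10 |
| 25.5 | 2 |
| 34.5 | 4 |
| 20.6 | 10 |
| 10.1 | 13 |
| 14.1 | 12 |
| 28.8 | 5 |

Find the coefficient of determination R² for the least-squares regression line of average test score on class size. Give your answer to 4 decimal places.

0.7123

n = 8, Σx = 170.6, Σy = 64, Σxy = 1158.1, Σx² = 4183.3, Σy² = 622
Sxx = Σx² − (Σx)²/n = 4183.3 − 3638.045 = 545.255
Sxy = Σxy − (Σx)(Σy)/n = 1158.1 − 1364.8 = -206.7
Syy = Σy² − (Σy)²/n = 622 − 512 = 110
R² = Sxy²/(Sxx·Syy) = (-206.7)²/(545.255·110) = 0.712342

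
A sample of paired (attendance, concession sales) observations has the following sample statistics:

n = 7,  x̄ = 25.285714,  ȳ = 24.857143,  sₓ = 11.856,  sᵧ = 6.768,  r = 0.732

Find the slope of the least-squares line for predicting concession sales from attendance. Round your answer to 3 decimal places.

b = r · sᵧ/sₓ = 0.732 · 6.768/11.856 = 0.417862

0.418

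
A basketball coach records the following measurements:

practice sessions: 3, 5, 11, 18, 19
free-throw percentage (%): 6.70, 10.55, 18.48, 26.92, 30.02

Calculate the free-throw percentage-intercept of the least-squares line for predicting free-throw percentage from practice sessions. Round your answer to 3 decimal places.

3.104

n = 5, Σx = 56, Σy = 92.67, Σxy = 1331.07, Σx² = 840
Sxx = Σx² − (Σx)²/n = 840 − 627.2 = 212.8
Sxy = Σxy − (Σx)(Σy)/n = 1331.07 − 1037.904 = 293.166
b = Sxy/Sxx = 293.166/212.8 = 1.377660
a = ȳ − b·x̄ = 18.534 − 1.377660·11.2 = 3.104211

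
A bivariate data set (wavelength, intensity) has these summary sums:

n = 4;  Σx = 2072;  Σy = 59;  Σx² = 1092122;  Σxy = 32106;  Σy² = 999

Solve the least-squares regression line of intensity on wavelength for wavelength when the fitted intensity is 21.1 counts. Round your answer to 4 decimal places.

Sxx = Σx² − (Σx)²/n = 1092122 − 1073296 = 18826
Sxy = Σxy − (Σx)(Σy)/n = 32106 − 30562 = 1544
b = Sxy/Sxx = 1544/18826 = 0.082014
a = ȳ − b·x̄ = 14.75 − 0.082014·518 = -27.733374
Set a + b·x = 21.1: x = (21.1 − (-27.733374)) / 0.082014 = 595.425583

595.4256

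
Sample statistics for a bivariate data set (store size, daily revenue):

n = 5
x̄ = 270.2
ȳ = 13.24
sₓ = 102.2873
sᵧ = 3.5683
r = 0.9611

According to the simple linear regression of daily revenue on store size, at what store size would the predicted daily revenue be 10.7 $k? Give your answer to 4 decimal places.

194.4425

b = r · sᵧ/sₓ = 0.9611 · 3.5683/102.2873 = 0.033528
a = ȳ − b·x̄ = 13.24 − 0.033528·270.2 = 4.180722
Set a + b·x = 10.7: x = (10.7 − 4.180722) / 0.033528 = 194.442524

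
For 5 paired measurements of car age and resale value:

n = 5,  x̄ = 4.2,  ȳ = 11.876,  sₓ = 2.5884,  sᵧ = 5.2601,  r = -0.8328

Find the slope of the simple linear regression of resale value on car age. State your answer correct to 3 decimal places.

b = r · sᵧ/sₓ = -0.8328 · 5.2601/2.5884 = -1.692401

-1.692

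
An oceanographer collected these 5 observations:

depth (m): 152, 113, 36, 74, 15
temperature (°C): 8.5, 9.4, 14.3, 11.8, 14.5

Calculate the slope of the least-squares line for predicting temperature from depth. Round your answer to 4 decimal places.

n = 5, Σx = 390, Σy = 58.5, Σxy = 3959.7, Σx² = 42870
Sxx = Σx² − (Σx)²/n = 42870 − 30420 = 12450
Sxy = Σxy − (Σx)(Σy)/n = 3959.7 − 4563 = -603.3
b = Sxy/Sxx = -603.3/12450 = -0.048458

-0.0485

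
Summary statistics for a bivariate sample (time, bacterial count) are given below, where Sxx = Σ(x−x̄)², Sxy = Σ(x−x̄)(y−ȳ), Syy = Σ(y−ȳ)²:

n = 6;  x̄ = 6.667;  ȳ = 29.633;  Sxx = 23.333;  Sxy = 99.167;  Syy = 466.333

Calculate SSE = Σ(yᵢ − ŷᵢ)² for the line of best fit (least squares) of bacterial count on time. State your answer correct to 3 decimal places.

44.866

b = Sxy/Sxx = 99.167/23.333 = 4.250075
SSE = Syy − b·Sxy = 466.333 − 4.250075·99.167 = 44.865812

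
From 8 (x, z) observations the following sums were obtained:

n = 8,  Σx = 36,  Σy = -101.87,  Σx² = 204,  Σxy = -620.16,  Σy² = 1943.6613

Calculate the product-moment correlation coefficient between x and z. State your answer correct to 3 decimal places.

-0.982

Sxx = Σx² − (Σx)²/n = 204 − 162 = 42
Sxy = Σxy − (Σx)(Σy)/n = -620.16 − (-458.415) = -161.745
Syy = Σy² − (Σy)²/n = 1943.6613 − 1297.187113 = 646.474187
r = Sxy/√(Sxx·Syy) = -161.745/√(27151.915875) = -161.745/164.778384 = -0.981591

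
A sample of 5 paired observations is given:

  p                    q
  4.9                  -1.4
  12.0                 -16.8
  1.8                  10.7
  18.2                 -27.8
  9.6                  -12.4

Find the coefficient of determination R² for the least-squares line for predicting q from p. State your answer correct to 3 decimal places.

n = 5, Σx = 46.5, Σy = -47.7, Σxy = -814.2, Σx² = 594.65, Σy² = 1325.29
Sxx = Σx² − (Σx)²/n = 594.65 − 432.45 = 162.2
Sxy = Σxy − (Σx)(Σy)/n = -814.2 − (-443.61) = -370.59
Syy = Σy² − (Σy)²/n = 1325.29 − 455.058 = 870.232
R² = Sxy²/(Sxx·Syy) = (-370.59)²/(162.2·870.232) = 0.972975

0.973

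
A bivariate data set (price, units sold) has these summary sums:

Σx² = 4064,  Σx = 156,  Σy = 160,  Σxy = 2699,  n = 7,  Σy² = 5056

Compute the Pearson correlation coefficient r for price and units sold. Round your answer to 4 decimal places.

Sxx = Σx² − (Σx)²/n = 4064 − 3476.571429 = 587.428571
Sxy = Σxy − (Σx)(Σy)/n = 2699 − 3565.714286 = -866.714286
Syy = Σy² − (Σy)²/n = 5056 − 3657.142857 = 1398.857143
r = Sxy/√(Sxx·Syy) = -866.714286/√(821728.653061) = -866.714286/906.492500 = -0.956119

-0.9561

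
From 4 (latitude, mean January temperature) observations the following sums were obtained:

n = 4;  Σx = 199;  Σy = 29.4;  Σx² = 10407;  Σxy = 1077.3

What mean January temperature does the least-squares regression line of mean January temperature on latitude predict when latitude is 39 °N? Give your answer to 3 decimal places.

15.525

Sxx = Σx² − (Σx)²/n = 10407 − 9900.25 = 506.75
Sxy = Σxy − (Σx)(Σy)/n = 1077.3 − 1462.65 = -385.35
b = Sxy/Sxx = -385.35/506.75 = -0.760434
a = ȳ − b·x̄ = 7.35 − (-0.760434)·49.75 = 45.181598
ŷ(39) = a + b·39 = 45.181598 + (-0.760434)·39 = 15.524667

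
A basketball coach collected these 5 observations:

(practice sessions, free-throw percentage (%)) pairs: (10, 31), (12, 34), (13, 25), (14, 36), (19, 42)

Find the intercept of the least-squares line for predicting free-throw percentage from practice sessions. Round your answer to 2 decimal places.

n = 5, Σx = 68, Σy = 168, Σxy = 2345, Σx² = 970
Sxx = Σx² − (Σx)²/n = 970 − 924.8 = 45.2
Sxy = Σxy − (Σx)(Σy)/n = 2345 − 2284.8 = 60.2
b = Sxy/Sxx = 60.2/45.2 = 1.331858
a = ȳ − b·x̄ = 33.6 − 1.331858·13.6 = 15.486726

15.49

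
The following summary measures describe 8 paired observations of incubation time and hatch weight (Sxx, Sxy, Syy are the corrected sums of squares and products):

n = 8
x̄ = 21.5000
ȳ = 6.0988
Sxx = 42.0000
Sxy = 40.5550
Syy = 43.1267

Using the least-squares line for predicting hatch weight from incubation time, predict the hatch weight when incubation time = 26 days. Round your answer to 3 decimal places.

10.444

b = Sxy/Sxx = 40.555/42 = 0.965595
a = ȳ − b·x̄ = 6.0988 − 0.965595·21.5 = -14.661498
ŷ(26) = a + b·26 = -14.661498 + 0.965595·26 = 10.443979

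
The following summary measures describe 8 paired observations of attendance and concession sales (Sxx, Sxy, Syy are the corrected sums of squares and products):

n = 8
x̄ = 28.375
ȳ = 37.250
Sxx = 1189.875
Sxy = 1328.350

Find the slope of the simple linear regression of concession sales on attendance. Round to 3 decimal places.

b = Sxy/Sxx = 1328.35/1189.875 = 1.116378

1.116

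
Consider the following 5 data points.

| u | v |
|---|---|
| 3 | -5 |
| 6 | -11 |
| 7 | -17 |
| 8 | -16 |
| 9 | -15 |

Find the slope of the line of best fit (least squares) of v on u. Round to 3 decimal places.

-1.915

n = 5, Σx = 33, Σy = -64, Σxy = -463, Σx² = 239
Sxx = Σx² − (Σx)²/n = 239 − 217.8 = 21.2
Sxy = Σxy − (Σx)(Σy)/n = -463 − (-422.4) = -40.6
b = Sxy/Sxx = -40.6/21.2 = -1.915094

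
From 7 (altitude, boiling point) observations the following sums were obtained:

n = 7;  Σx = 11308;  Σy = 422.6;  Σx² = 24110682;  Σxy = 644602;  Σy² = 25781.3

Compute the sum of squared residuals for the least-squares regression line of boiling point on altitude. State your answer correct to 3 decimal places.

Sxx = Σx² − (Σx)²/n = 24110682 − 18267266.285714 = 5843415.714286
Sxy = Σxy − (Σx)(Σy)/n = 644602 − 682680.114286 = -38078.114286
Syy = Σy² − (Σy)²/n = 25781.3 − 25512.965714 = 268.334286
b = Sxy/Sxx = -38078.114286/5843415.714286 = -0.006516
SSE = Syy − b·Sxy = 268.334286 − (-0.006516)·(-38078.114286) = 20.201540

20.202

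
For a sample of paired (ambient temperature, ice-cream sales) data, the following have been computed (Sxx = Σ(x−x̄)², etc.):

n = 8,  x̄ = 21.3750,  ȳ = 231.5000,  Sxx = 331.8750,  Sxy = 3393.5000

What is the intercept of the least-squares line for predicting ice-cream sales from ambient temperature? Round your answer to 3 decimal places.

12.936

b = Sxy/Sxx = 3393.5/331.875 = 10.225235
a = ȳ − b·x̄ = 231.5 − 10.225235·21.375 = 12.935593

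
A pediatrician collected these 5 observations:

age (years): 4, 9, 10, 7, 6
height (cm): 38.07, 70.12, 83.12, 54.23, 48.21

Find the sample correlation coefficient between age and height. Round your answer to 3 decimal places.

n = 5, Σx = 36, Σy = 293.75, Σxy = 2283.43, Σx² = 282, Σy² = 18540.1707
Sxx = Σx² − (Σx)²/n = 282 − 259.2 = 22.8
Sxy = Σxy − (Σx)(Σy)/n = 2283.43 − 2115 = 168.43
Syy = Σy² − (Σy)²/n = 18540.1707 − 17257.8125 = 1282.3582
r = Sxy/√(Sxx·Syy) = 168.43/√(29237.76696) = 168.43/170.990546 = 0.985025

0.985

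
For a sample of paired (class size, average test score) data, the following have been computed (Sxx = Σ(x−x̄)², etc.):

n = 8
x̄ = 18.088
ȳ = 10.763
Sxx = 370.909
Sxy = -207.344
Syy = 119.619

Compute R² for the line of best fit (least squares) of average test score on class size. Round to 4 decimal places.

0.9690

R² = Sxy²/(Sxx·Syy) = (-207.344)²/(370.909·119.619) = 0.968981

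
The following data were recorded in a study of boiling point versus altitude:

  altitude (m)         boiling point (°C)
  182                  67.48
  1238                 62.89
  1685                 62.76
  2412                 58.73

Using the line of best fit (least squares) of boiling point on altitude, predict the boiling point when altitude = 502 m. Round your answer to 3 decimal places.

66.265

n = 4, Σx = 5517, Σy = 251.86, Σxy = 337546.54, Σx² = 10222737
Sxx = Σx² − (Σx)²/n = 10222737 − 7609322.25 = 2613414.75
Sxy = Σxy − (Σx)(Σy)/n = 337546.54 − 347377.905 = -9831.365
b = Sxy/Sxx = -9831.365/2613414.75 = -0.003762
a = ȳ − b·x̄ = 62.965 − (-0.003762)·1379.25 = 68.153579
ŷ(502) = a + b·502 = 68.153579 + (-0.003762)·502 = 66.265113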